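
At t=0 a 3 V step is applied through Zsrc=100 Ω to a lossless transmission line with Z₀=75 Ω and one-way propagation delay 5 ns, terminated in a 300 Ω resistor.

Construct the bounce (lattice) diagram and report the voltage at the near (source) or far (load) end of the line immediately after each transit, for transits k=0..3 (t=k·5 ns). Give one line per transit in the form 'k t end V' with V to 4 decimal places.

Γ_L=0.600000, Γ_S=0.142857; launch V₁=3·75/175=1.285714
k=0 src: V=1.2857
k=1 load: inc=1.285714, refl=1.285714·0.600000=0.7714; V=0.000000+1.285714+0.771429=2.0571
k=2 src: inc=0.771429, refl=0.771429·0.142857=0.1102; V=1.285714+0.771429+0.110204=2.1673
k=3 load: inc=0.110204, refl=0.110204·0.600000=0.0661; V=2.057143+0.110204+0.066122=2.2335

0 0 source 1.2857
1 5 load 2.0571
2 10 source 2.1673
3 15 load 2.2335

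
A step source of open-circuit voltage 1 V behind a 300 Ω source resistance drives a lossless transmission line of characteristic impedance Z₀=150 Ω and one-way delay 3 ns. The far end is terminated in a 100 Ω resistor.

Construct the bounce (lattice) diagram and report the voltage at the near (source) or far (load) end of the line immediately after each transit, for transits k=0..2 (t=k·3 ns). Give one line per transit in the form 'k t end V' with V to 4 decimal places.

0 0 source 0.3333
1 3 load 0.2667
2 6 source 0.2444

Γ_L=-0.200000, Γ_S=0.333333; launch V₁=1·150/450=0.333333
k=0 src: V=0.3333
k=1 load: inc=0.333333, refl=0.333333·-0.200000=-0.0667; V=0.000000+0.333333+-0.066667=0.2667
k=2 src: inc=-0.066667, refl=-0.066667·0.333333=-0.0222; V=0.333333+-0.066667+-0.022222=0.2444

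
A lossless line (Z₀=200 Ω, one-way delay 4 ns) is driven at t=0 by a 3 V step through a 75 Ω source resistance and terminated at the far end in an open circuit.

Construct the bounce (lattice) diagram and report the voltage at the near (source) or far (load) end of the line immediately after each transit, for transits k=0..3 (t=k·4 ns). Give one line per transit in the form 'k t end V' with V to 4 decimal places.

Γ_L=1.000000, Γ_S=-0.454545; launch V₁=3·200/275=2.181818
k=0 src: V=2.1818
k=1 load: inc=2.181818, refl=2.181818·1.000000=2.1818; V=0.000000+2.181818+2.181818=4.3636
k=2 src: inc=2.181818, refl=2.181818·-0.454545=-0.9917; V=2.181818+2.181818+-0.991736=3.3719
k=3 load: inc=-0.991736, refl=-0.991736·1.000000=-0.9917; V=4.363636+-0.991736+-0.991736=2.3802

0 0 source 2.1818
1 4 load 4.3636
2 8 source 3.3719
3 12 load 2.3802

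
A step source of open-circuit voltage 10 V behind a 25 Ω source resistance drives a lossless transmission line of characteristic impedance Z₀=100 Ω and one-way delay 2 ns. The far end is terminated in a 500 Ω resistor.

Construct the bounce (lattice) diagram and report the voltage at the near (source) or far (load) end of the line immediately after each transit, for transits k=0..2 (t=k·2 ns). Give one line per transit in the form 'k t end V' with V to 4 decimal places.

Γ_L=0.666667, Γ_S=-0.600000; launch V₁=10·100/125=8.000000
k=0 src: V=8.0000
k=1 load: inc=8.000000, refl=8.000000·0.666667=5.3333; V=0.000000+8.000000+5.333333=13.3333
k=2 src: inc=5.333333, refl=5.333333·-0.600000=-3.2000; V=8.000000+5.333333+-3.200000=10.1333

0 0 source 8.0000
1 2 load 13.3333
2 4 source 10.1333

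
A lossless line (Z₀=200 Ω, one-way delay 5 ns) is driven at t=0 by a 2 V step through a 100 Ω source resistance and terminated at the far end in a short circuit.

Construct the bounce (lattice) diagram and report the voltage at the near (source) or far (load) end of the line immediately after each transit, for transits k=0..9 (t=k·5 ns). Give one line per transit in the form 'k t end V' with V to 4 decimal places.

0 0 source 1.3333
1 5 load 0.0000
2 10 source 0.4444
3 15 load 0.0000
4 20 source 0.1481
5 25 load 0.0000
6 30 source 0.0494
7 35 load 0.0000
8 40 source 0.0165
9 45 load 0.0000

Γ_L=-1.000000, Γ_S=-0.333333; launch V₁=2·200/300=1.333333
k=0 src: V=1.3333
k=1 load: inc=1.333333, refl=1.333333·-1.000000=-1.3333; V=0.000000+1.333333+-1.333333=0.0000
k=2 src: inc=-1.333333, refl=-1.333333·-0.333333=0.4444; V=1.333333+-1.333333+0.444444=0.4444
k=3 load: inc=0.444444, refl=0.444444·-1.000000=-0.4444; V=0.000000+0.444444+-0.444444=0.0000
k=4 src: inc=-0.444444, refl=-0.444444·-0.333333=0.1481; V=0.444444+-0.444444+0.148148=0.1481
k=5 load: inc=0.148148, refl=0.148148·-1.000000=-0.1481; V=0.000000+0.148148+-0.148148=0.0000
k=6 src: inc=-0.148148, refl=-0.148148·-0.333333=0.0494; V=0.148148+-0.148148+0.049383=0.0494
k=7 load: inc=0.049383, refl=0.049383·-1.000000=-0.0494; V=0.000000+0.049383+-0.049383=0.0000
k=8 src: inc=-0.049383, refl=-0.049383·-0.333333=0.0165; V=0.049383+-0.049383+0.016461=0.0165
k=9 load: inc=0.016461, refl=0.016461·-1.000000=-0.0165; V=0.000000+0.016461+-0.016461=0.0000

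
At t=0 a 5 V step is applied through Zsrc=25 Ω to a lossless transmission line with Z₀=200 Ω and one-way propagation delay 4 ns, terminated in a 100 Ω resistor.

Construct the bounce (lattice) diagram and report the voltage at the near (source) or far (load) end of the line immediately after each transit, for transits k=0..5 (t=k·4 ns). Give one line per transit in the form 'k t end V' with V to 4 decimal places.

0 0 source 4.4444
1 4 load 2.9630
2 8 source 4.1152
3 12 load 3.7311
4 16 source 4.0299
5 20 load 3.9303

Γ_L=-0.333333, Γ_S=-0.777778; launch V₁=5·200/225=4.444444
k=0 src: V=4.4444
k=1 load: inc=4.444444, refl=4.444444·-0.333333=-1.4815; V=0.000000+4.444444+-1.481481=2.9630
k=2 src: inc=-1.481481, refl=-1.481481·-0.777778=1.1523; V=4.444444+-1.481481+1.152263=4.1152
k=3 load: inc=1.152263, refl=1.152263·-0.333333=-0.3841; V=2.962963+1.152263+-0.384088=3.7311
k=4 src: inc=-0.384088, refl=-0.384088·-0.777778=0.2987; V=4.115226+-0.384088+0.298735=4.0299
k=5 load: inc=0.298735, refl=0.298735·-0.333333=-0.0996; V=3.731139+0.298735+-0.099578=3.9303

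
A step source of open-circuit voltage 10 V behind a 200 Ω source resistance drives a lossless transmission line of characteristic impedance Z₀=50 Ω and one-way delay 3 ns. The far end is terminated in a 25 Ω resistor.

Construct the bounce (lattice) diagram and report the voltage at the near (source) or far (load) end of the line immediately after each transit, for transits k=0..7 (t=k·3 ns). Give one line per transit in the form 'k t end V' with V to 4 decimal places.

0 0 source 2.0000
1 3 load 1.3333
2 6 source 0.9333
3 9 load 1.0667
4 12 source 1.1467
5 15 load 1.1200
6 18 source 1.1040
7 21 load 1.1093

Γ_L=-0.333333, Γ_S=0.600000; launch V₁=10·50/250=2.000000
k=0 src: V=2.0000
k=1 load: inc=2.000000, refl=2.000000·-0.333333=-0.6667; V=0.000000+2.000000+-0.666667=1.3333
k=2 src: inc=-0.666667, refl=-0.666667·0.600000=-0.4000; V=2.000000+-0.666667+-0.400000=0.9333
k=3 load: inc=-0.400000, refl=-0.400000·-0.333333=0.1333; V=1.333333+-0.400000+0.133333=1.0667
k=4 src: inc=0.133333, refl=0.133333·0.600000=0.0800; V=0.933333+0.133333+0.080000=1.1467
k=5 load: inc=0.080000, refl=0.080000·-0.333333=-0.0267; V=1.066667+0.080000+-0.026667=1.1200
k=6 src: inc=-0.026667, refl=-0.026667·0.600000=-0.0160; V=1.146667+-0.026667+-0.016000=1.1040
k=7 load: inc=-0.016000, refl=-0.016000·-0.333333=0.0053; V=1.120000+-0.016000+0.005333=1.1093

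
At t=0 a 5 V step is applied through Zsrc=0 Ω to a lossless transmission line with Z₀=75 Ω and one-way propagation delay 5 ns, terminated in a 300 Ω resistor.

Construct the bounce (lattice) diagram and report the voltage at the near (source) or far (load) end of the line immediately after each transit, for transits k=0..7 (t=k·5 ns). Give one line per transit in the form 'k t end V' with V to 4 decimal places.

0 0 source 5.0000
1 5 load 8.0000
2 10 source 5.0000
3 15 load 3.2000
4 20 source 5.0000
5 25 load 6.0800
6 30 source 5.0000
7 35 load 4.3520

Γ_L=0.600000, Γ_S=-1.000000; launch V₁=5·75/75=5.000000
k=0 src: V=5.0000
k=1 load: inc=5.000000, refl=5.000000·0.600000=3.0000; V=0.000000+5.000000+3.000000=8.0000
k=2 src: inc=3.000000, refl=3.000000·-1.000000=-3.0000; V=5.000000+3.000000+-3.000000=5.0000
k=3 load: inc=-3.000000, refl=-3.000000·0.600000=-1.8000; V=8.000000+-3.000000+-1.800000=3.2000
k=4 src: inc=-1.800000, refl=-1.800000·-1.000000=1.8000; V=5.000000+-1.800000+1.800000=5.0000
k=5 load: inc=1.800000, refl=1.800000·0.600000=1.0800; V=3.200000+1.800000+1.080000=6.0800
k=6 src: inc=1.080000, refl=1.080000·-1.000000=-1.0800; V=5.000000+1.080000+-1.080000=5.0000
k=7 load: inc=-1.080000, refl=-1.080000·0.600000=-0.6480; V=6.080000+-1.080000+-0.648000=4.3520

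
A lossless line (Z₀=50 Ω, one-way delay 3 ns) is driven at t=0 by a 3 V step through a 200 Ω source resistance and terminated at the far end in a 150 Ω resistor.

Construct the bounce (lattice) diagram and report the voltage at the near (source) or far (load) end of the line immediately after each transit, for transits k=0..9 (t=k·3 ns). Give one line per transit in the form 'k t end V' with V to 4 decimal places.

0 0 source 0.6000
1 3 load 0.9000
2 6 source 1.0800
3 9 load 1.1700
4 12 source 1.2240
5 15 load 1.2510
6 18 source 1.2672
7 21 load 1.2753
8 24 source 1.2802
9 27 load 1.2826

Γ_L=0.500000, Γ_S=0.600000; launch V₁=3·50/250=0.600000
k=0 src: V=0.6000
k=1 load: inc=0.600000, refl=0.600000·0.500000=0.3000; V=0.000000+0.600000+0.300000=0.9000
k=2 src: inc=0.300000, refl=0.300000·0.600000=0.1800; V=0.600000+0.300000+0.180000=1.0800
k=3 load: inc=0.180000, refl=0.180000·0.500000=0.0900; V=0.900000+0.180000+0.090000=1.1700
k=4 src: inc=0.090000, refl=0.090000·0.600000=0.0540; V=1.080000+0.090000+0.054000=1.2240
k=5 load: inc=0.054000, refl=0.054000·0.500000=0.0270; V=1.170000+0.054000+0.027000=1.2510
k=6 src: inc=0.027000, refl=0.027000·0.600000=0.0162; V=1.224000+0.027000+0.016200=1.2672
k=7 load: inc=0.016200, refl=0.016200·0.500000=0.0081; V=1.251000+0.016200+0.008100=1.2753
k=8 src: inc=0.008100, refl=0.008100·0.600000=0.0049; V=1.267200+0.008100+0.004860=1.2802
k=9 load: inc=0.004860, refl=0.004860·0.500000=0.0024; V=1.275300+0.004860+0.002430=1.2826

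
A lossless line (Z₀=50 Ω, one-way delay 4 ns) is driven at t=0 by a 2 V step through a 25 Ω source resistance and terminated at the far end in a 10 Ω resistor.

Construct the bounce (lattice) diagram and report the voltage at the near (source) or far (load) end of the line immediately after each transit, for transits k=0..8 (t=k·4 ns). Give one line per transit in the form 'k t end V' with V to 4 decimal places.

0 0 source 1.3333
1 4 load 0.4444
2 8 source 0.7407
3 12 load 0.5432
4 16 source 0.6091
5 20 load 0.5652
6 24 source 0.5798
7 28 load 0.5700
8 32 source 0.5733

Γ_L=-0.666667, Γ_S=-0.333333; launch V₁=2·50/75=1.333333
k=0 src: V=1.3333
k=1 load: inc=1.333333, refl=1.333333·-0.666667=-0.8889; V=0.000000+1.333333+-0.888889=0.4444
k=2 src: inc=-0.888889, refl=-0.888889·-0.333333=0.2963; V=1.333333+-0.888889+0.296296=0.7407
k=3 load: inc=0.296296, refl=0.296296·-0.666667=-0.1975; V=0.444444+0.296296+-0.197531=0.5432
k=4 src: inc=-0.197531, refl=-0.197531·-0.333333=0.0658; V=0.740741+-0.197531+0.065844=0.6091
k=5 load: inc=0.065844, refl=0.065844·-0.666667=-0.0439; V=0.543210+0.065844+-0.043896=0.5652
k=6 src: inc=-0.043896, refl=-0.043896·-0.333333=0.0146; V=0.609053+-0.043896+0.014632=0.5798
k=7 load: inc=0.014632, refl=0.014632·-0.666667=-0.0098; V=0.565158+0.014632+-0.009755=0.5700
k=8 src: inc=-0.009755, refl=-0.009755·-0.333333=0.0033; V=0.579790+-0.009755+0.003252=0.5733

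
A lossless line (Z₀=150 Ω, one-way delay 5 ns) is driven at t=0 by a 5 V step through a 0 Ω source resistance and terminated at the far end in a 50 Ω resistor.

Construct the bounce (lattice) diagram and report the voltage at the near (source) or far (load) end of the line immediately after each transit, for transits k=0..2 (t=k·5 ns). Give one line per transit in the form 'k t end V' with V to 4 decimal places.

0 0 source 5.0000
1 5 load 2.5000
2 10 source 5.0000

Γ_L=-0.500000, Γ_S=-1.000000; launch V₁=5·150/150=5.000000
k=0 src: V=5.0000
k=1 load: inc=5.000000, refl=5.000000·-0.500000=-2.5000; V=0.000000+5.000000+-2.500000=2.5000
k=2 src: inc=-2.500000, refl=-2.500000·-1.000000=2.5000; V=5.000000+-2.500000+2.500000=5.0000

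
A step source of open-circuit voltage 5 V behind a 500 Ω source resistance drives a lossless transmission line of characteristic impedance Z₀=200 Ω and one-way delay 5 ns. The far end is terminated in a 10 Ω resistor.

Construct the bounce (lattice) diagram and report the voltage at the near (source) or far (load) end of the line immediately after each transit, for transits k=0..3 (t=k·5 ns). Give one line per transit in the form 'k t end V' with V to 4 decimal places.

Γ_L=-0.904762, Γ_S=0.428571; launch V₁=5·200/700=1.428571
k=0 src: V=1.4286
k=1 load: inc=1.428571, refl=1.428571·-0.904762=-1.2925; V=0.000000+1.428571+-1.292517=0.1361
k=2 src: inc=-1.292517, refl=-1.292517·0.428571=-0.5539; V=1.428571+-1.292517+-0.553936=-0.4179
k=3 load: inc=-0.553936, refl=-0.553936·-0.904762=0.5012; V=0.136054+-0.553936+0.501180=0.0833

0 0 source 1.4286
1 5 load 0.1361
2 10 source -0.4179
3 15 load 0.0833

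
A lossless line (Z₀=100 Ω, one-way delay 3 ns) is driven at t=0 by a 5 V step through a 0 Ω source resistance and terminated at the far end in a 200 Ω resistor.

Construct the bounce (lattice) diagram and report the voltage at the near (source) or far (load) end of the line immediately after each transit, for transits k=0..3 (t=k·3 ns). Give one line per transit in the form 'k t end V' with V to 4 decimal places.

Γ_L=0.333333, Γ_S=-1.000000; launch V₁=5·100/100=5.000000
k=0 src: V=5.0000
k=1 load: inc=5.000000, refl=5.000000·0.333333=1.6667; V=0.000000+5.000000+1.666667=6.6667
k=2 src: inc=1.666667, refl=1.666667·-1.000000=-1.6667; V=5.000000+1.666667+-1.666667=5.0000
k=3 load: inc=-1.666667, refl=-1.666667·0.333333=-0.5556; V=6.666667+-1.666667+-0.555556=4.4444

0 0 source 5.0000
1 3 load 6.6667
2 6 source 5.0000
3 9 load 4.4444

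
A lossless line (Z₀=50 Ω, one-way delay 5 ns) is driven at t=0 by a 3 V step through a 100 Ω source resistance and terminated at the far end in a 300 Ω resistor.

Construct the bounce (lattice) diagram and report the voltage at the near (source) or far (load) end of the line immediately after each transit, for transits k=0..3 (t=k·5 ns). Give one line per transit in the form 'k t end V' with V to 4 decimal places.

Γ_L=0.714286, Γ_S=0.333333; launch V₁=3·50/150=1.000000
k=0 src: V=1.0000
k=1 load: inc=1.000000, refl=1.000000·0.714286=0.7143; V=0.000000+1.000000+0.714286=1.7143
k=2 src: inc=0.714286, refl=0.714286·0.333333=0.2381; V=1.000000+0.714286+0.238095=1.9524
k=3 load: inc=0.238095, refl=0.238095·0.714286=0.1701; V=1.714286+0.238095+0.170068=2.1224

0 0 source 1.0000
1 5 load 1.7143
2 10 source 1.9524
3 15 load 2.1224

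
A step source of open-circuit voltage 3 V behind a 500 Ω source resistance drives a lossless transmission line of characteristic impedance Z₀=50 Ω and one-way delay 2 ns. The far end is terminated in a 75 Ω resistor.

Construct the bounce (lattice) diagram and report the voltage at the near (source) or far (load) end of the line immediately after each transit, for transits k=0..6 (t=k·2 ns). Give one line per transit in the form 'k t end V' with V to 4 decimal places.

Γ_L=0.200000, Γ_S=0.818182; launch V₁=3·50/550=0.272727
k=0 src: V=0.2727
k=1 load: inc=0.272727, refl=0.272727·0.200000=0.0545; V=0.000000+0.272727+0.054545=0.3273
k=2 src: inc=0.054545, refl=0.054545·0.818182=0.0446; V=0.272727+0.054545+0.044628=0.3719
k=3 load: inc=0.044628, refl=0.044628·0.200000=0.0089; V=0.327273+0.044628+0.008926=0.3808
k=4 src: inc=0.008926, refl=0.008926·0.818182=0.0073; V=0.371901+0.008926+0.007303=0.3881
k=5 load: inc=0.007303, refl=0.007303·0.200000=0.0015; V=0.380826+0.007303+0.001461=0.3896
k=6 src: inc=0.001461, refl=0.001461·0.818182=0.0012; V=0.388129+0.001461+0.001195=0.3908

0 0 source 0.2727
1 2 load 0.3273
2 4 source 0.3719
3 6 load 0.3808
4 8 source 0.3881
5 10 load 0.3896
6 12 source 0.3908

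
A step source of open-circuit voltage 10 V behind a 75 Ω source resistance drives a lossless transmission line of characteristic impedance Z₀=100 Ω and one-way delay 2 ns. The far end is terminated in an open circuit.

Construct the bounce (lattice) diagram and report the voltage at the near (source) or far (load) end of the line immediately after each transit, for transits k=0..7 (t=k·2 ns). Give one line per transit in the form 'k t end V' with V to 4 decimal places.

Γ_L=1.000000, Γ_S=-0.142857; launch V₁=10·100/175=5.714286
k=0 src: V=5.7143
k=1 load: inc=5.714286, refl=5.714286·1.000000=5.7143; V=0.000000+5.714286+5.714286=11.4286
k=2 src: inc=5.714286, refl=5.714286·-0.142857=-0.8163; V=5.714286+5.714286+-0.816327=10.6122
k=3 load: inc=-0.816327, refl=-0.816327·1.000000=-0.8163; V=11.428571+-0.816327+-0.816327=9.7959
k=4 src: inc=-0.816327, refl=-0.816327·-0.142857=0.1166; V=10.612245+-0.816327+0.116618=9.9125
k=5 load: inc=0.116618, refl=0.116618·1.000000=0.1166; V=9.795918+0.116618+0.116618=10.0292
k=6 src: inc=0.116618, refl=0.116618·-0.142857=-0.0167; V=9.912536+0.116618+-0.016660=10.0125
k=7 load: inc=-0.016660, refl=-0.016660·1.000000=-0.0167; V=10.029155+-0.016660+-0.016660=9.9958

0 0 source 5.7143
1 2 load 11.4286
2 4 source 10.6122
3 6 load 9.7959
4 8 source 9.9125
5 10 load 10.0292
6 12 source 10.0125
7 14 load 9.9958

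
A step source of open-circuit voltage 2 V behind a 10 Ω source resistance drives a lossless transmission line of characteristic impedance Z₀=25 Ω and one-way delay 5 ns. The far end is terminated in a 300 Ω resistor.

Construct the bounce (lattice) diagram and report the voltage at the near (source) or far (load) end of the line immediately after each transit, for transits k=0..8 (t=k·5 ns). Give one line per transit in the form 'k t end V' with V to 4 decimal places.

Γ_L=0.846154, Γ_S=-0.428571; launch V₁=2·25/35=1.428571
k=0 src: V=1.4286
k=1 load: inc=1.428571, refl=1.428571·0.846154=1.2088; V=0.000000+1.428571+1.208791=2.6374
k=2 src: inc=1.208791, refl=1.208791·-0.428571=-0.5181; V=1.428571+1.208791+-0.518053=2.1193
k=3 load: inc=-0.518053, refl=-0.518053·0.846154=-0.4384; V=2.637363+-0.518053+-0.438353=1.6810
k=4 src: inc=-0.438353, refl=-0.438353·-0.428571=0.1879; V=2.119309+-0.438353+0.187866=1.8688
k=5 load: inc=0.187866, refl=0.187866·0.846154=0.1590; V=1.680956+0.187866+0.158963=2.0278
k=6 src: inc=0.158963, refl=0.158963·-0.428571=-0.0681; V=1.868822+0.158963+-0.068127=1.9597
k=7 load: inc=-0.068127, refl=-0.068127·0.846154=-0.0576; V=2.027785+-0.068127+-0.057646=1.9020
k=8 src: inc=-0.057646, refl=-0.057646·-0.428571=0.0247; V=1.959658+-0.057646+0.024705=1.9267

0 0 source 1.4286
1 5 load 2.6374
2 10 source 2.1193
3 15 load 1.6810
4 20 source 1.8688
5 25 load 2.0278
6 30 source 1.9597
7 35 load 1.9020
8 40 source 1.9267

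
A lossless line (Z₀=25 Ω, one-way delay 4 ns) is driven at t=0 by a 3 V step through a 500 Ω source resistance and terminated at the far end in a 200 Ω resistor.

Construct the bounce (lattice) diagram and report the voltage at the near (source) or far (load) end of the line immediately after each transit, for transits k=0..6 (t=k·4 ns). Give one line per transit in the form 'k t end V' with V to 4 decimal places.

Γ_L=0.777778, Γ_S=0.904762; launch V₁=3·25/525=0.142857
k=0 src: V=0.1429
k=1 load: inc=0.142857, refl=0.142857·0.777778=0.1111; V=0.000000+0.142857+0.111111=0.2540
k=2 src: inc=0.111111, refl=0.111111·0.904762=0.1005; V=0.142857+0.111111+0.100529=0.3545
k=3 load: inc=0.100529, refl=0.100529·0.777778=0.0782; V=0.253968+0.100529+0.078189=0.4327
k=4 src: inc=0.078189, refl=0.078189·0.904762=0.0707; V=0.354497+0.078189+0.070743=0.5034
k=5 load: inc=0.070743, refl=0.070743·0.777778=0.0550; V=0.432687+0.070743+0.055022=0.5585
k=6 src: inc=0.055022, refl=0.055022·0.904762=0.0498; V=0.503429+0.055022+0.049782=0.6082

0 0 source 0.1429
1 4 load 0.2540
2 8 source 0.3545
3 12 load 0.4327
4 16 source 0.5034
5 20 load 0.5585
6 24 source 0.6082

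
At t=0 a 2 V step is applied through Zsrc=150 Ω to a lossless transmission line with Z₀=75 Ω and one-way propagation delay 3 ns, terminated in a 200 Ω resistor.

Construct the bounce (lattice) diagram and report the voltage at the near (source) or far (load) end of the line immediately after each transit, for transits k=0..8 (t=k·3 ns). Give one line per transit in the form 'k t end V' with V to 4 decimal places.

0 0 source 0.6667
1 3 load 0.9697
2 6 source 1.0707
3 9 load 1.1166
4 12 source 1.1319
5 15 load 1.1389
6 18 source 1.1412
7 21 load 1.1423
8 24 source 1.1426

Γ_L=0.454545, Γ_S=0.333333; launch V₁=2·75/225=0.666667
k=0 src: V=0.6667
k=1 load: inc=0.666667, refl=0.666667·0.454545=0.3030; V=0.000000+0.666667+0.303030=0.9697
k=2 src: inc=0.303030, refl=0.303030·0.333333=0.1010; V=0.666667+0.303030+0.101010=1.0707
k=3 load: inc=0.101010, refl=0.101010·0.454545=0.0459; V=0.969697+0.101010+0.045914=1.1166
k=4 src: inc=0.045914, refl=0.045914·0.333333=0.0153; V=1.070707+0.045914+0.015305=1.1319
k=5 load: inc=0.015305, refl=0.015305·0.454545=0.0070; V=1.116621+0.015305+0.006957=1.1389
k=6 src: inc=0.006957, refl=0.006957·0.333333=0.0023; V=1.131925+0.006957+0.002319=1.1412
k=7 load: inc=0.002319, refl=0.002319·0.454545=0.0011; V=1.138882+0.002319+0.001054=1.1423
k=8 src: inc=0.001054, refl=0.001054·0.333333=0.0004; V=1.141201+0.001054+0.000351=1.1426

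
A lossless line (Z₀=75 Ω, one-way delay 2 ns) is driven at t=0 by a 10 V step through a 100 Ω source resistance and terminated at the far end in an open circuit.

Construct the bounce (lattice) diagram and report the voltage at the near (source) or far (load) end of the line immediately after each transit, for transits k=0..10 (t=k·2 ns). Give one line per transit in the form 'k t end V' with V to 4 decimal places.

0 0 source 4.2857
1 2 load 8.5714
2 4 source 9.1837
3 6 load 9.7959
4 8 source 9.8834
5 10 load 9.9708
6 12 source 9.9833
7 14 load 9.9958
8 16 source 9.9976
9 18 load 9.9994
10 20 source 9.9997

Γ_L=1.000000, Γ_S=0.142857; launch V₁=10·75/175=4.285714
k=0 src: V=4.2857
k=1 load: inc=4.285714, refl=4.285714·1.000000=4.2857; V=0.000000+4.285714+4.285714=8.5714
k=2 src: inc=4.285714, refl=4.285714·0.142857=0.6122; V=4.285714+4.285714+0.612245=9.1837
k=3 load: inc=0.612245, refl=0.612245·1.000000=0.6122; V=8.571429+0.612245+0.612245=9.7959
k=4 src: inc=0.612245, refl=0.612245·0.142857=0.0875; V=9.183673+0.612245+0.087464=9.8834
k=5 load: inc=0.087464, refl=0.087464·1.000000=0.0875; V=9.795918+0.087464+0.087464=9.9708
k=6 src: inc=0.087464, refl=0.087464·0.142857=0.0125; V=9.883382+0.087464+0.012495=9.9833
k=7 load: inc=0.012495, refl=0.012495·1.000000=0.0125; V=9.970845+0.012495+0.012495=9.9958
k=8 src: inc=0.012495, refl=0.012495·0.142857=0.0018; V=9.983340+0.012495+0.001785=9.9976
k=9 load: inc=0.001785, refl=0.001785·1.000000=0.0018; V=9.995835+0.001785+0.001785=9.9994
k=10 src: inc=0.001785, refl=0.001785·0.142857=0.0003; V=9.997620+0.001785+0.000255=9.9997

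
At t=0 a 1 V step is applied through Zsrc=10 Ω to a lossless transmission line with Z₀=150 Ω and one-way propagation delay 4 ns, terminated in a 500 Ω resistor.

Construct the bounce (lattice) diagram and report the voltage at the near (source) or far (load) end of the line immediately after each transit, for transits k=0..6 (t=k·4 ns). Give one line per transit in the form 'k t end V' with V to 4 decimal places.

0 0 source 0.9375
1 4 load 1.4423
2 8 source 1.0006
3 12 load 0.7628
4 16 source 0.9709
5 20 load 1.0829
6 24 source 0.9849

Γ_L=0.538462, Γ_S=-0.875000; launch V₁=1·150/160=0.937500
k=0 src: V=0.9375
k=1 load: inc=0.937500, refl=0.937500·0.538462=0.5048; V=0.000000+0.937500+0.504808=1.4423
k=2 src: inc=0.504808, refl=0.504808·-0.875000=-0.4417; V=0.937500+0.504808+-0.441707=1.0006
k=3 load: inc=-0.441707, refl=-0.441707·0.538462=-0.2378; V=1.442308+-0.441707+-0.237842=0.7628
k=4 src: inc=-0.237842, refl=-0.237842·-0.875000=0.2081; V=1.000601+-0.237842+0.208112=0.9709
k=5 load: inc=0.208112, refl=0.208112·0.538462=0.1121; V=0.762759+0.208112+0.112060=1.0829
k=6 src: inc=0.112060, refl=0.112060·-0.875000=-0.0981; V=0.970871+0.112060+-0.098053=0.9849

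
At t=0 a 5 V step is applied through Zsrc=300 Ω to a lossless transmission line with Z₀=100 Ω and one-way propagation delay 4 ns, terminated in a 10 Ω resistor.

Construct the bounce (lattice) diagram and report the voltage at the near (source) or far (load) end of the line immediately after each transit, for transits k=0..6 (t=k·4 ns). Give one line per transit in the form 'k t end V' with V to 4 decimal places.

Γ_L=-0.818182, Γ_S=0.500000; launch V₁=5·100/400=1.250000
k=0 src: V=1.2500
k=1 load: inc=1.250000, refl=1.250000·-0.818182=-1.0227; V=0.000000+1.250000+-1.022727=0.2273
k=2 src: inc=-1.022727, refl=-1.022727·0.500000=-0.5114; V=1.250000+-1.022727+-0.511364=-0.2841
k=3 load: inc=-0.511364, refl=-0.511364·-0.818182=0.4184; V=0.227273+-0.511364+0.418388=0.1343
k=4 src: inc=0.418388, refl=0.418388·0.500000=0.2092; V=-0.284091+0.418388+0.209194=0.3435
k=5 load: inc=0.209194, refl=0.209194·-0.818182=-0.1712; V=0.134298+0.209194+-0.171159=0.1723
k=6 src: inc=-0.171159, refl=-0.171159·0.500000=-0.0856; V=0.343492+-0.171159+-0.085579=0.0868

0 0 source 1.2500
1 4 load 0.2273
2 8 source -0.2841
3 12 load 0.1343
4 16 source 0.3435
5 20 load 0.1723
6 24 source 0.0868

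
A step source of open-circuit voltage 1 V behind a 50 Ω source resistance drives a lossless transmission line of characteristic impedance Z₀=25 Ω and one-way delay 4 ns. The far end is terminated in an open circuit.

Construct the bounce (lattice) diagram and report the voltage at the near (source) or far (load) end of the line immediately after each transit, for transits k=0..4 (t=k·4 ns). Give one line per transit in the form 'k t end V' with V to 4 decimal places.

Γ_L=1.000000, Γ_S=0.333333; launch V₁=1·25/75=0.333333
k=0 src: V=0.3333
k=1 load: inc=0.333333, refl=0.333333·1.000000=0.3333; V=0.000000+0.333333+0.333333=0.6667
k=2 src: inc=0.333333, refl=0.333333·0.333333=0.1111; V=0.333333+0.333333+0.111111=0.7778
k=3 load: inc=0.111111, refl=0.111111·1.000000=0.1111; V=0.666667+0.111111+0.111111=0.8889
k=4 src: inc=0.111111, refl=0.111111·0.333333=0.0370; V=0.777778+0.111111+0.037037=0.9259

0 0 source 0.3333
1 4 load 0.6667
2 8 source 0.7778
3 12 load 0.8889
4 16 source 0.9259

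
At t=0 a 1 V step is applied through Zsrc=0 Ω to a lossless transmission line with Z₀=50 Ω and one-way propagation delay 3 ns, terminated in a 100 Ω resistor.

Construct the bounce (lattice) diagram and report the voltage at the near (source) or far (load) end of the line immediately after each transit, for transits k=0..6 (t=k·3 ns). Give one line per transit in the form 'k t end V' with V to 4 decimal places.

Γ_L=0.333333, Γ_S=-1.000000; launch V₁=1·50/50=1.000000
k=0 src: V=1.0000
k=1 load: inc=1.000000, refl=1.000000·0.333333=0.3333; V=0.000000+1.000000+0.333333=1.3333
k=2 src: inc=0.333333, refl=0.333333·-1.000000=-0.3333; V=1.000000+0.333333+-0.333333=1.0000
k=3 load: inc=-0.333333, refl=-0.333333·0.333333=-0.1111; V=1.333333+-0.333333+-0.111111=0.8889
k=4 src: inc=-0.111111, refl=-0.111111·-1.000000=0.1111; V=1.000000+-0.111111+0.111111=1.0000
k=5 load: inc=0.111111, refl=0.111111·0.333333=0.0370; V=0.888889+0.111111+0.037037=1.0370
k=6 src: inc=0.037037, refl=0.037037·-1.000000=-0.0370; V=1.000000+0.037037+-0.037037=1.0000

0 0 source 1.0000
1 3 load 1.3333
2 6 source 1.0000
3 9 load 0.8889
4 12 source 1.0000
5 15 load 1.0370
6 18 source 1.0000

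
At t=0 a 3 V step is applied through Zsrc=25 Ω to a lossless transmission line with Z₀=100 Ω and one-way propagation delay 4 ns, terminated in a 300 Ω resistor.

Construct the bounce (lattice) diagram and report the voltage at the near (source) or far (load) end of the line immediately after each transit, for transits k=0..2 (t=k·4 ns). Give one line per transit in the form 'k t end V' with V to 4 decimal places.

0 0 source 2.4000
1 4 load 3.6000
2 8 source 2.8800

Γ_L=0.500000, Γ_S=-0.600000; launch V₁=3·100/125=2.400000
k=0 src: V=2.4000
k=1 load: inc=2.400000, refl=2.400000·0.500000=1.2000; V=0.000000+2.400000+1.200000=3.6000
k=2 src: inc=1.200000, refl=1.200000·-0.600000=-0.7200; V=2.400000+1.200000+-0.720000=2.8800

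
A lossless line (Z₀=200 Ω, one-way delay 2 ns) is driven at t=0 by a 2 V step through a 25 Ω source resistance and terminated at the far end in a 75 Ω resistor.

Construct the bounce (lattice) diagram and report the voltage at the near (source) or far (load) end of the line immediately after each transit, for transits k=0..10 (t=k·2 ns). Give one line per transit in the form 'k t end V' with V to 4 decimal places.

0 0 source 1.7778
1 2 load 0.9697
2 4 source 1.5982
3 6 load 1.3125
4 8 source 1.5347
5 10 load 1.4337
6 12 source 1.5123
7 14 load 1.4766
8 16 source 1.5043
9 18 load 1.4917
10 20 source 1.5015

Γ_L=-0.454545, Γ_S=-0.777778; launch V₁=2·200/225=1.777778
k=0 src: V=1.7778
k=1 load: inc=1.777778, refl=1.777778·-0.454545=-0.8081; V=0.000000+1.777778+-0.808081=0.9697
k=2 src: inc=-0.808081, refl=-0.808081·-0.777778=0.6285; V=1.777778+-0.808081+0.628507=1.5982
k=3 load: inc=0.628507, refl=0.628507·-0.454545=-0.2857; V=0.969697+0.628507+-0.285685=1.3125
k=4 src: inc=-0.285685, refl=-0.285685·-0.777778=0.2222; V=1.598204+-0.285685+0.222200=1.5347
k=5 load: inc=0.222200, refl=0.222200·-0.454545=-0.1010; V=1.312519+0.222200+-0.101000=1.4337
k=6 src: inc=-0.101000, refl=-0.101000·-0.777778=0.0786; V=1.534719+-0.101000+0.078555=1.5123
k=7 load: inc=0.078555, refl=0.078555·-0.454545=-0.0357; V=1.433719+0.078555+-0.035707=1.4766
k=8 src: inc=-0.035707, refl=-0.035707·-0.777778=0.0278; V=1.512274+-0.035707+0.027772=1.5043
k=9 load: inc=0.027772, refl=0.027772·-0.454545=-0.0126; V=1.476567+0.027772+-0.012624=1.4917
k=10 src: inc=-0.012624, refl=-0.012624·-0.777778=0.0098; V=1.504339+-0.012624+0.009818=1.5015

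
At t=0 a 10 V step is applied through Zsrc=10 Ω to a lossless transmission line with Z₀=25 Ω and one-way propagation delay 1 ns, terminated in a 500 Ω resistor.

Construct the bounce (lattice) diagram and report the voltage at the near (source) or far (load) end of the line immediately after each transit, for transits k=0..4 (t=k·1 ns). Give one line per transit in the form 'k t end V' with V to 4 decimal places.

Γ_L=0.904762, Γ_S=-0.428571; launch V₁=10·25/35=7.142857
k=0 src: V=7.1429
k=1 load: inc=7.142857, refl=7.142857·0.904762=6.4626; V=0.000000+7.142857+6.462585=13.6054
k=2 src: inc=6.462585, refl=6.462585·-0.428571=-2.7697; V=7.142857+6.462585+-2.769679=10.8358
k=3 load: inc=-2.769679, refl=-2.769679·0.904762=-2.5059; V=13.605442+-2.769679+-2.505900=8.3299
k=4 src: inc=-2.505900, refl=-2.505900·-0.428571=1.0740; V=10.835763+-2.505900+1.073957=9.4038

0 0 source 7.1429
1 1 load 13.6054
2 2 source 10.8358
3 3 load 8.3299
4 4 source 9.4038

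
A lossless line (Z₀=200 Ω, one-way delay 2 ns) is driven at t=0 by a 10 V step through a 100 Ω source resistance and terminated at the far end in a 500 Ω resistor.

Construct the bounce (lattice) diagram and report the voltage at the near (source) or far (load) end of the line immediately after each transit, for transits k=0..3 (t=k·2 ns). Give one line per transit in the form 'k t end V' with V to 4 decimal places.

0 0 source 6.6667
1 2 load 9.5238
2 4 source 8.5714
3 6 load 8.1633

Γ_L=0.428571, Γ_S=-0.333333; launch V₁=10·200/300=6.666667
k=0 src: V=6.6667
k=1 load: inc=6.666667, refl=6.666667·0.428571=2.8571; V=0.000000+6.666667+2.857143=9.5238
k=2 src: inc=2.857143, refl=2.857143·-0.333333=-0.9524; V=6.666667+2.857143+-0.952381=8.5714
k=3 load: inc=-0.952381, refl=-0.952381·0.428571=-0.4082; V=9.523810+-0.952381+-0.408163=8.1633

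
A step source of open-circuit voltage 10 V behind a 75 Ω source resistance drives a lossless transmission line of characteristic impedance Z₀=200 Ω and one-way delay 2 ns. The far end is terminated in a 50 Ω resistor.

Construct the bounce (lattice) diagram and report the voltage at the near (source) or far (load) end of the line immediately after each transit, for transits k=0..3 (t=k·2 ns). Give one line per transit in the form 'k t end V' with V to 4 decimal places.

Γ_L=-0.600000, Γ_S=-0.454545; launch V₁=10·200/275=7.272727
k=0 src: V=7.2727
k=1 load: inc=7.272727, refl=7.272727·-0.600000=-4.3636; V=0.000000+7.272727+-4.363636=2.9091
k=2 src: inc=-4.363636, refl=-4.363636·-0.454545=1.9835; V=7.272727+-4.363636+1.983471=4.8926
k=3 load: inc=1.983471, refl=1.983471·-0.600000=-1.1901; V=2.909091+1.983471+-1.190083=3.7025

0 0 source 7.2727
1 2 load 2.9091
2 4 source 4.8926
3 6 load 3.7025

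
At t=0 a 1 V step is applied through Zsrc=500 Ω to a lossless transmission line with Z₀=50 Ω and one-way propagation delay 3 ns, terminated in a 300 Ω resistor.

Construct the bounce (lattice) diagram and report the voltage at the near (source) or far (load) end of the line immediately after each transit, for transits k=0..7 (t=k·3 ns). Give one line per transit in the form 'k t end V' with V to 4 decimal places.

0 0 source 0.0909
1 3 load 0.1558
2 6 source 0.2090
3 9 load 0.2469
4 12 source 0.2780
5 15 load 0.3001
6 18 source 0.3183
7 21 load 0.3313

Γ_L=0.714286, Γ_S=0.818182; launch V₁=1·50/550=0.090909
k=0 src: V=0.0909
k=1 load: inc=0.090909, refl=0.090909·0.714286=0.0649; V=0.000000+0.090909+0.064935=0.1558
k=2 src: inc=0.064935, refl=0.064935·0.818182=0.0531; V=0.090909+0.064935+0.053129=0.2090
k=3 load: inc=0.053129, refl=0.053129·0.714286=0.0379; V=0.155844+0.053129+0.037949=0.2469
k=4 src: inc=0.037949, refl=0.037949·0.818182=0.0310; V=0.208973+0.037949+0.031049=0.2780
k=5 load: inc=0.031049, refl=0.031049·0.714286=0.0222; V=0.246922+0.031049+0.022178=0.3001
k=6 src: inc=0.022178, refl=0.022178·0.818182=0.0181; V=0.277971+0.022178+0.018146=0.3183
k=7 load: inc=0.018146, refl=0.018146·0.714286=0.0130; V=0.300149+0.018146+0.012961=0.3313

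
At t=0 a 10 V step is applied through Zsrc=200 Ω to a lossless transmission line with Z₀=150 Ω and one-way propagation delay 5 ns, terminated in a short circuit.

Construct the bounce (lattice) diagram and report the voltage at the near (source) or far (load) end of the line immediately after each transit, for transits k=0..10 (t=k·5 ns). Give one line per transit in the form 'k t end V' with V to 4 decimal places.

Γ_L=-1.000000, Γ_S=0.142857; launch V₁=10·150/350=4.285714
k=0 src: V=4.2857
k=1 load: inc=4.285714, refl=4.285714·-1.000000=-4.2857; V=0.000000+4.285714+-4.285714=0.0000
k=2 src: inc=-4.285714, refl=-4.285714·0.142857=-0.6122; V=4.285714+-4.285714+-0.612245=-0.6122
k=3 load: inc=-0.612245, refl=-0.612245·-1.000000=0.6122; V=0.000000+-0.612245+0.612245=0.0000
k=4 src: inc=0.612245, refl=0.612245·0.142857=0.0875; V=-0.612245+0.612245+0.087464=0.0875
k=5 load: inc=0.087464, refl=0.087464·-1.000000=-0.0875; V=0.000000+0.087464+-0.087464=0.0000
k=6 src: inc=-0.087464, refl=-0.087464·0.142857=-0.0125; V=0.087464+-0.087464+-0.012495=-0.0125
k=7 load: inc=-0.012495, refl=-0.012495·-1.000000=0.0125; V=0.000000+-0.012495+0.012495=0.0000
k=8 src: inc=0.012495, refl=0.012495·0.142857=0.0018; V=-0.012495+0.012495+0.001785=0.0018
k=9 load: inc=0.001785, refl=0.001785·-1.000000=-0.0018; V=0.000000+0.001785+-0.001785=0.0000
k=10 src: inc=-0.001785, refl=-0.001785·0.142857=-0.0003; V=0.001785+-0.001785+-0.000255=-0.0003

0 0 source 4.2857
1 5 load 0.0000
2 10 source -0.6122
3 15 load 0.0000
4 20 source 0.0875
5 25 load 0.0000
6 30 source -0.0125
7 35 load 0.0000
8 40 source 0.0018
9 45 load 0.0000
10 50 source -0.0003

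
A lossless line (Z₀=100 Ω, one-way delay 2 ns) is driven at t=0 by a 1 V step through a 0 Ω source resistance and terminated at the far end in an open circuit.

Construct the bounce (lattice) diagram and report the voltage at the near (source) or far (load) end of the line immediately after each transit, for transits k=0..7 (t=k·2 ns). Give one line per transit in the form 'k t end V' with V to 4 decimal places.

0 0 source 1.0000
1 2 load 2.0000
2 4 source 1.0000
3 6 load 0.0000
4 8 source 1.0000
5 10 load 2.0000
6 12 source 1.0000
7 14 load 0.0000

Γ_L=1.000000, Γ_S=-1.000000; launch V₁=1·100/100=1.000000
k=0 src: V=1.0000
k=1 load: inc=1.000000, refl=1.000000·1.000000=1.0000; V=0.000000+1.000000+1.000000=2.0000
k=2 src: inc=1.000000, refl=1.000000·-1.000000=-1.0000; V=1.000000+1.000000+-1.000000=1.0000
k=3 load: inc=-1.000000, refl=-1.000000·1.000000=-1.0000; V=2.000000+-1.000000+-1.000000=0.0000
k=4 src: inc=-1.000000, refl=-1.000000·-1.000000=1.0000; V=1.000000+-1.000000+1.000000=1.0000
k=5 load: inc=1.000000, refl=1.000000·1.000000=1.0000; V=0.000000+1.000000+1.000000=2.0000
k=6 src: inc=1.000000, refl=1.000000·-1.000000=-1.0000; V=1.000000+1.000000+-1.000000=1.0000
k=7 load: inc=-1.000000, refl=-1.000000·1.000000=-1.0000; V=2.000000+-1.000000+-1.000000=0.0000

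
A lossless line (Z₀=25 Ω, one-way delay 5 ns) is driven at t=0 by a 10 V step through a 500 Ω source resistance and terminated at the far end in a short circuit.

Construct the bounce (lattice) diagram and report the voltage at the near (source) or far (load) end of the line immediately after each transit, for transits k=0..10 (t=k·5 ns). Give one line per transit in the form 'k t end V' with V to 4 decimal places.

Γ_L=-1.000000, Γ_S=0.904762; launch V₁=10·25/525=0.476190
k=0 src: V=0.4762
k=1 load: inc=0.476190, refl=0.476190·-1.000000=-0.4762; V=0.000000+0.476190+-0.476190=0.0000
k=2 src: inc=-0.476190, refl=-0.476190·0.904762=-0.4308; V=0.476190+-0.476190+-0.430839=-0.4308
k=3 load: inc=-0.430839, refl=-0.430839·-1.000000=0.4308; V=0.000000+-0.430839+0.430839=0.0000
k=4 src: inc=0.430839, refl=0.430839·0.904762=0.3898; V=-0.430839+0.430839+0.389807=0.3898
k=5 load: inc=0.389807, refl=0.389807·-1.000000=-0.3898; V=0.000000+0.389807+-0.389807=0.0000
k=6 src: inc=-0.389807, refl=-0.389807·0.904762=-0.3527; V=0.389807+-0.389807+-0.352682=-0.3527
k=7 load: inc=-0.352682, refl=-0.352682·-1.000000=0.3527; V=0.000000+-0.352682+0.352682=0.0000
k=8 src: inc=0.352682, refl=0.352682·0.904762=0.3191; V=-0.352682+0.352682+0.319093=0.3191
k=9 load: inc=0.319093, refl=0.319093·-1.000000=-0.3191; V=0.000000+0.319093+-0.319093=0.0000
k=10 src: inc=-0.319093, refl=-0.319093·0.904762=-0.2887; V=0.319093+-0.319093+-0.288704=-0.2887

0 0 source 0.4762
1 5 load 0.0000
2 10 source -0.4308
3 15 load 0.0000
4 20 source 0.3898
5 25 load 0.0000
6 30 source -0.3527
7 35 load 0.0000
8 40 source 0.3191
9 45 load 0.0000
10 50 source -0.2887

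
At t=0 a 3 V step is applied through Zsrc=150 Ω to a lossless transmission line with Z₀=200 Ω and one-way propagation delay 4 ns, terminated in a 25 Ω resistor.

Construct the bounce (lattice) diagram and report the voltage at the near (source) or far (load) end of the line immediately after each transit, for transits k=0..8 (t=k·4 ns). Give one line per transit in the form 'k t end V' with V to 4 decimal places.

Γ_L=-0.777778, Γ_S=-0.142857; launch V₁=3·200/350=1.714286
k=0 src: V=1.7143
k=1 load: inc=1.714286, refl=1.714286·-0.777778=-1.3333; V=0.000000+1.714286+-1.333333=0.3810
k=2 src: inc=-1.333333, refl=-1.333333·-0.142857=0.1905; V=1.714286+-1.333333+0.190476=0.5714
k=3 load: inc=0.190476, refl=0.190476·-0.777778=-0.1481; V=0.380952+0.190476+-0.148148=0.4233
k=4 src: inc=-0.148148, refl=-0.148148·-0.142857=0.0212; V=0.571429+-0.148148+0.021164=0.4444
k=5 load: inc=0.021164, refl=0.021164·-0.777778=-0.0165; V=0.423280+0.021164+-0.016461=0.4280
k=6 src: inc=-0.016461, refl=-0.016461·-0.142857=0.0024; V=0.444444+-0.016461+0.002352=0.4303
k=7 load: inc=0.002352, refl=0.002352·-0.777778=-0.0018; V=0.427984+0.002352+-0.001829=0.4285
k=8 src: inc=-0.001829, refl=-0.001829·-0.142857=0.0003; V=0.430335+-0.001829+0.000261=0.4288

0 0 source 1.7143
1 4 load 0.3810
2 8 source 0.5714
3 12 load 0.4233
4 16 source 0.4444
5 20 load 0.4280
6 24 source 0.4303
7 28 load 0.4285
8 32 source 0.4288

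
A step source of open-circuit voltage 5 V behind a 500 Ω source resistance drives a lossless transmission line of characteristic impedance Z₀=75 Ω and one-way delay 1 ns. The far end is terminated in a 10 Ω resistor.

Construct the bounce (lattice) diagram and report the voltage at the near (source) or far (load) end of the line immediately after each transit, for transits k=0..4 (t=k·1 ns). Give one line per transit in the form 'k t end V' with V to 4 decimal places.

Γ_L=-0.764706, Γ_S=0.739130; launch V₁=5·75/575=0.652174
k=0 src: V=0.6522
k=1 load: inc=0.652174, refl=0.652174·-0.764706=-0.4987; V=0.000000+0.652174+-0.498721=0.1535
k=2 src: inc=-0.498721, refl=-0.498721·0.739130=-0.3686; V=0.652174+-0.498721+-0.368620=-0.2152
k=3 load: inc=-0.368620, refl=-0.368620·-0.764706=0.2819; V=0.153453+-0.368620+0.281886=0.0667
k=4 src: inc=0.281886, refl=0.281886·0.739130=0.2084; V=-0.215167+0.281886+0.208350=0.2751

0 0 source 0.6522
1 1 load 0.1535
2 2 source -0.2152
3 3 load 0.0667
4 4 source 0.2751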